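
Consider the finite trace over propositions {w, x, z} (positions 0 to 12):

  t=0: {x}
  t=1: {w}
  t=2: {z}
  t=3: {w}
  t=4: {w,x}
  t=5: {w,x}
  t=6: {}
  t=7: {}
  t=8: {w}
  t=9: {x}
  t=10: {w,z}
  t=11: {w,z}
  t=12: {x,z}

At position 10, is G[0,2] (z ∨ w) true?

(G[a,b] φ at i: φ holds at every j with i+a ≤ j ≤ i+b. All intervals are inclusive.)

Check (z ∨ w) at every j in [10,12]:
  j=10: true
  j=11: true
  j=12: true
All positions satisfy it → formula holds.

True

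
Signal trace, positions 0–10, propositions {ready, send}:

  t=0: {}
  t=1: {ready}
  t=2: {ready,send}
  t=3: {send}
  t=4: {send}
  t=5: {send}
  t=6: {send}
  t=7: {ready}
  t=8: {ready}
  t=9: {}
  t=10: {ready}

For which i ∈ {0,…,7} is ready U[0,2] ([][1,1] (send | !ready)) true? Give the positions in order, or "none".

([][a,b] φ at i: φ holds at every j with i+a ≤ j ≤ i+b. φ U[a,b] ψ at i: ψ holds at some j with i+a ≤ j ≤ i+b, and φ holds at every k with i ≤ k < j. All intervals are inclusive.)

1, 2, 3, 4, 5, 7

Evaluate at each i in [0,7]:
  i=0: ✗ (lhs fails at k=0 before rhs at j=1)
  i=1: ✓ (rhs at j=1)
  i=2: ✓ (rhs at j=2)
  i=3: ✓ (rhs at j=3)
  i=4: ✓ (rhs at j=4)
  i=5: ✓ (rhs at j=5)
  i=6: ✗ (lhs fails at k=6 before rhs at j=8)
  i=7: ✓ (rhs at j=8; lhs holds on [7,7])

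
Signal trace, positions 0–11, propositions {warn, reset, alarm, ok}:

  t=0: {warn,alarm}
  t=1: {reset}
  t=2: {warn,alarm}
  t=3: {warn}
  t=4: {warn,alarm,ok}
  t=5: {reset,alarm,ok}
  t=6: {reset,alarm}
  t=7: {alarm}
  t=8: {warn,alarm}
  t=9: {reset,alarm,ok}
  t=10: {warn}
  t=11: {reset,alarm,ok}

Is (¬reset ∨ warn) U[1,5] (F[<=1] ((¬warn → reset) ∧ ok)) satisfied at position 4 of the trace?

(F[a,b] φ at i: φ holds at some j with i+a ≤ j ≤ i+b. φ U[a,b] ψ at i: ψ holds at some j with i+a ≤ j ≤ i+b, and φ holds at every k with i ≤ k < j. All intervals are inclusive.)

Need some j in [5,9] with F[<=1] ((¬warn → reset) ∧ ok), and (¬reset ∨ warn) at every k in [4,j-1].
  j=5: F[<=1] ((¬warn → reset) ∧ ok) holds; (¬reset ∨ warn) holds at every k in [4,4] → satisfied.

Yes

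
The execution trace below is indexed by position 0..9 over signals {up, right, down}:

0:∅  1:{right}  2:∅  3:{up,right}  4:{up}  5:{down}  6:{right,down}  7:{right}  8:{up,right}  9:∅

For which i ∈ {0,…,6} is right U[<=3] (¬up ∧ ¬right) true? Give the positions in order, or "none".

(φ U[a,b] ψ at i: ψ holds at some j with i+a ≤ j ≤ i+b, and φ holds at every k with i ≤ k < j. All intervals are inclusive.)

0, 1, 2, 5, 6

Evaluate at each i in [0,6]:
  i=0: ✓ (rhs at j=0)
  i=1: ✓ (rhs at j=2; lhs holds on [1,1])
  i=2: ✓ (rhs at j=2)
  i=3: ✗ (lhs fails at k=4 before rhs at j=5)
  i=4: ✗ (lhs fails at k=4 before rhs at j=5)
  i=5: ✓ (rhs at j=5)
  i=6: ✓ (rhs at j=9; lhs holds on [6,8])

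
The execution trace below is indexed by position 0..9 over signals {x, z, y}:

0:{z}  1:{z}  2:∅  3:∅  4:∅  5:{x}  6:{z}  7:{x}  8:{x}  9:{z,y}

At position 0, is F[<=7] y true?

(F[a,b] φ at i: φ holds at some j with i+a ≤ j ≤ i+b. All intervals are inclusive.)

No

Check y at each j in [0,7]:
  j=0: false
  j=1: false
  j=2: false
  j=3: false
  j=4: false
  j=5: false
  j=6: false
  j=7: false
No position in the window satisfies it → formula fails.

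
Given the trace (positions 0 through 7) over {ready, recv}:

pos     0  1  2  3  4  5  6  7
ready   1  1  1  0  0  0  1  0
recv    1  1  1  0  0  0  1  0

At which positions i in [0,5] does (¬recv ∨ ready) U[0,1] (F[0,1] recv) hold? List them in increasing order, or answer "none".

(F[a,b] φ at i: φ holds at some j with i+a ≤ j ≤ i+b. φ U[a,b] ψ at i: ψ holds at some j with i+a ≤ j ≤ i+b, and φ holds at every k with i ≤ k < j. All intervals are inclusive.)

0, 1, 2, 4, 5

Evaluate at each i in [0,5]:
  i=0: ✓ (rhs at j=0)
  i=1: ✓ (rhs at j=1)
  i=2: ✓ (rhs at j=2)
  i=3: ✗ (no rhs in [3,4])
  i=4: ✓ (rhs at j=5; lhs holds on [4,4])
  i=5: ✓ (rhs at j=5)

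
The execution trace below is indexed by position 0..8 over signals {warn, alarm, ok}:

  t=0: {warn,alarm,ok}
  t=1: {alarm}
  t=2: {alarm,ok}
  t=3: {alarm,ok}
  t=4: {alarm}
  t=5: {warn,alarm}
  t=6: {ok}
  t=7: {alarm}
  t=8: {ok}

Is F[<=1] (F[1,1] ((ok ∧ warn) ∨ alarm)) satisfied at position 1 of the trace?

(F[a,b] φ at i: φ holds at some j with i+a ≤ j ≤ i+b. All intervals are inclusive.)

Yes

Check F[1,1] ((ok ∧ warn) ∨ alarm) at each j in [1,2]:
  j=1: holds (witness at 2)
  j=2: holds (witness at 3)
Found at j=1 → formula holds.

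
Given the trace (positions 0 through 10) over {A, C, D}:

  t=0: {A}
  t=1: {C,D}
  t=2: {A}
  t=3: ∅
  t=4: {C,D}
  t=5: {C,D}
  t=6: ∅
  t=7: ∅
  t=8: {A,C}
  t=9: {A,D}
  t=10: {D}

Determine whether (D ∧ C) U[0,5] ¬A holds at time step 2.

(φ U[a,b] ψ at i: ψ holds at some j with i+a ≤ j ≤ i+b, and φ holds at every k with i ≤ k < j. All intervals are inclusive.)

Need some j in [2,7] with ¬A, and (D ∧ C) at every k in [2,j-1].
  j=2: ¬A false.
  j=3: ¬A holds, but (D ∧ C) fails at k=2 → not this j.
  j=4: ¬A holds, but (D ∧ C) fails at k=2 → not this j.
  j=5: ¬A holds, but (D ∧ C) fails at k=2 → not this j.
  j=6: ¬A holds, but (D ∧ C) fails at k=2 → not this j.
  j=7: ¬A holds, but (D ∧ C) fails at k=2 → not this j.
No j in the window works → until fails.

No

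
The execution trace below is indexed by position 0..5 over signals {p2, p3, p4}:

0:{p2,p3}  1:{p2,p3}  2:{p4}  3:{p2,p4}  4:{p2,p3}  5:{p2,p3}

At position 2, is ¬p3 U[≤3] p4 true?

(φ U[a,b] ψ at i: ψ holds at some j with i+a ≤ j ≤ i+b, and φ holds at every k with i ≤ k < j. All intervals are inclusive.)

Need some j in [2,5] with p4, and ¬p3 at every k in [2,j-1].
  j=2: p4 holds; no prefix to check → satisfied.

Holds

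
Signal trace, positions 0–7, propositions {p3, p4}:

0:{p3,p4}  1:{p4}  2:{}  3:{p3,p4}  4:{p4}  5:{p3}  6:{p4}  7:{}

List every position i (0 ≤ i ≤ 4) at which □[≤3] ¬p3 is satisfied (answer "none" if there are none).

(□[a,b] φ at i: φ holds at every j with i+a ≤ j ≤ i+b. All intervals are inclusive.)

Evaluate at each i in [0,4]:
  i=0: ✗ (fails at j=0)
  i=1: ✗ (fails at j=3)
  i=2: ✗ (fails at j=3)
  i=3: ✗ (fails at j=3)
  i=4: ✗ (fails at j=5)

none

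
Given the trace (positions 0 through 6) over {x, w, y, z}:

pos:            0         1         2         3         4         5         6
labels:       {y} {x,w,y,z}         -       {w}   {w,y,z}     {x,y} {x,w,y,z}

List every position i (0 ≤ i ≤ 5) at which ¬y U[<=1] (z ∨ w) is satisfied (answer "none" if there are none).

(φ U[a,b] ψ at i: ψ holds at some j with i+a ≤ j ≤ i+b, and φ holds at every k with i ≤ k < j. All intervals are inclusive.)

Evaluate at each i in [0,5]:
  i=0: ✗ (lhs fails at k=0 before rhs at j=1)
  i=1: ✓ (rhs at j=1)
  i=2: ✓ (rhs at j=3; lhs holds on [2,2])
  i=3: ✓ (rhs at j=3)
  i=4: ✓ (rhs at j=4)
  i=5: ✗ (lhs fails at k=5 before rhs at j=6)

1, 2, 3, 4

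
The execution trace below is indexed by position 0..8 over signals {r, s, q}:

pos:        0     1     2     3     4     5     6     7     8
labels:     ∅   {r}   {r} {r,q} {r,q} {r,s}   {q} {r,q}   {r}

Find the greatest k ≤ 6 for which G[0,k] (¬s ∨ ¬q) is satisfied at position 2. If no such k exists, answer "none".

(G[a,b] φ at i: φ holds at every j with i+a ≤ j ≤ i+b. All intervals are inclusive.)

6

(¬s ∨ ¬q) must hold from j=2 onward; find where it first fails.
  j=2: holds
  j=3: holds
  j=4: holds
  j=5: holds
  j=6: holds
  j=7: holds
  j=8: holds
Holds through j=8; largest k = 6.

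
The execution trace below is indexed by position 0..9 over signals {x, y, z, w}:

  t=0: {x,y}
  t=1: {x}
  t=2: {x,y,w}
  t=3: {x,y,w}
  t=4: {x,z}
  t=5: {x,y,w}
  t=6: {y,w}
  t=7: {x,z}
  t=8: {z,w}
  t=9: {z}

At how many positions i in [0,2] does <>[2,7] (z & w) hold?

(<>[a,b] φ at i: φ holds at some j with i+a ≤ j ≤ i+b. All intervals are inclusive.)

2

Evaluate at each i in [0,2]:
  i=0: ✗ (none in [2,7])
  i=1: ✓ (witness j=8)
  i=2: ✓ (witness j=8)
Positions where it holds: {1, 2} → 2.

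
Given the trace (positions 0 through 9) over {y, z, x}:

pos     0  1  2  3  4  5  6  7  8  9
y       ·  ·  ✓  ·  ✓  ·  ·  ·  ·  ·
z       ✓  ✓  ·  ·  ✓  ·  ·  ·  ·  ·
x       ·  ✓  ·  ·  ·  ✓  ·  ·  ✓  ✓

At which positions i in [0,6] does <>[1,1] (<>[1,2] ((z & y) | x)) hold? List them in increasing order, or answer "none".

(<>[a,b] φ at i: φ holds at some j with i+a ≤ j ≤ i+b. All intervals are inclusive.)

1, 2, 3, 5, 6

Evaluate at each i in [0,6]:
  i=0: ✗ (none in [1,1])
  i=1: ✓ (witness j=2)
  i=2: ✓ (witness j=3)
  i=3: ✓ (witness j=4)
  i=4: ✗ (none in [5,5])
  i=5: ✓ (witness j=6)
  i=6: ✓ (witness j=7)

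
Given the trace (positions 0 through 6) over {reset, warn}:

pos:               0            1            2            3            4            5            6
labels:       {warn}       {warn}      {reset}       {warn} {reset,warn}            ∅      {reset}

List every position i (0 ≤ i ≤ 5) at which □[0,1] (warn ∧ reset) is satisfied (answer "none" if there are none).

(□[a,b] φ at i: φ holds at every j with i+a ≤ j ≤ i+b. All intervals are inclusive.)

none

Evaluate at each i in [0,5]:
  i=0: ✗ (fails at j=0)
  i=1: ✗ (fails at j=1)
  i=2: ✗ (fails at j=2)
  i=3: ✗ (fails at j=3)
  i=4: ✗ (fails at j=5)
  i=5: ✗ (fails at j=5)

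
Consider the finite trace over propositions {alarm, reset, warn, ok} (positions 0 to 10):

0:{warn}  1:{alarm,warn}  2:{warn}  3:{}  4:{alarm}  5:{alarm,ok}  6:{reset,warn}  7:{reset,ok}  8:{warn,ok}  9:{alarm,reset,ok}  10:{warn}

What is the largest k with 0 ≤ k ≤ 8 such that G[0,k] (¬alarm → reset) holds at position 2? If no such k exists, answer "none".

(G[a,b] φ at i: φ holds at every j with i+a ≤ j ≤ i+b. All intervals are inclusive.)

none

(¬alarm → reset) must hold from j=2 onward; find where it first fails.
  j=2: fails → no k works.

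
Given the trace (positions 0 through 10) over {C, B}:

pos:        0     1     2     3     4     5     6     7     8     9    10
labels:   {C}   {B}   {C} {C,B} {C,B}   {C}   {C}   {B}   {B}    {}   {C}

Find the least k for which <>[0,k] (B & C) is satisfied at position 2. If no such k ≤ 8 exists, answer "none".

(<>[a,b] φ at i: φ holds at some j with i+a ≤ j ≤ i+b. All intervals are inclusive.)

Scan j = 2,3,… for (B & C):
  j=2: fails
  j=3: holds
First hit at j=3, so smallest k = 3-2 = 1.

1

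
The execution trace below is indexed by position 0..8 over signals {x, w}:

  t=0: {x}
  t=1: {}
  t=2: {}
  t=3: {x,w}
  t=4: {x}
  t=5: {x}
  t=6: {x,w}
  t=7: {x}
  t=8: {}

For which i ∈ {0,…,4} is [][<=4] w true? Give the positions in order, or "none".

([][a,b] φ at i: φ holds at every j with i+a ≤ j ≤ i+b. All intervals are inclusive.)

Evaluate at each i in [0,4]:
  i=0: ✗ (fails at j=0)
  i=1: ✗ (fails at j=1)
  i=2: ✗ (fails at j=2)
  i=3: ✗ (fails at j=4)
  i=4: ✗ (fails at j=4)

none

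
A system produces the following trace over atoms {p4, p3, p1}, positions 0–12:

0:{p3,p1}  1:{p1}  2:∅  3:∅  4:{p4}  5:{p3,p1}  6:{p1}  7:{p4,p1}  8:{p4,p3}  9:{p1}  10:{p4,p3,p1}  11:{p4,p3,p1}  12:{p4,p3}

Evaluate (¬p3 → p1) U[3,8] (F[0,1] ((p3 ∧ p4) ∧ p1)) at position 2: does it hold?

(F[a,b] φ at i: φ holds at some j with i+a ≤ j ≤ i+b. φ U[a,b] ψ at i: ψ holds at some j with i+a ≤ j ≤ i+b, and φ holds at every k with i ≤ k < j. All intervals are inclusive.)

Does not hold

Need some j in [5,10] with F[0,1] ((p3 ∧ p4) ∧ p1), and (¬p3 → p1) at every k in [2,j-1].
  j=5: F[0,1] ((p3 ∧ p4) ∧ p1) — fails (none in [5,6]).
  j=6: F[0,1] ((p3 ∧ p4) ∧ p1) — fails (none in [6,7]).
  j=7: F[0,1] ((p3 ∧ p4) ∧ p1) — fails (none in [7,8]).
  j=8: F[0,1] ((p3 ∧ p4) ∧ p1) — fails (none in [8,9]).
  j=9: F[0,1] ((p3 ∧ p4) ∧ p1) holds, but (¬p3 → p1) fails at k=2 → not this j.
  j=10: F[0,1] ((p3 ∧ p4) ∧ p1) holds, but (¬p3 → p1) fails at k=2 → not this j.
No j in the window works → until fails.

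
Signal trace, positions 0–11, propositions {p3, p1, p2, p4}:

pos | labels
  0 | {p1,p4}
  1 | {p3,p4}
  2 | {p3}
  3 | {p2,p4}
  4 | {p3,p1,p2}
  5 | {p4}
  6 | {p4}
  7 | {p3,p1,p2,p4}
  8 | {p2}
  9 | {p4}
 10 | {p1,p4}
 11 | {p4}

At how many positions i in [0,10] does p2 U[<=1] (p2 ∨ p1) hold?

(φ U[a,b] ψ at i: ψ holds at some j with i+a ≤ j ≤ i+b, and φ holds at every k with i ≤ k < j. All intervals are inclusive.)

Evaluate at each i in [0,10]:
  i=0: ✓ (rhs at j=0)
  i=1: ✗ (no rhs in [1,2])
  i=2: ✗ (lhs fails at k=2 before rhs at j=3)
  i=3: ✓ (rhs at j=3)
  i=4: ✓ (rhs at j=4)
  i=5: ✗ (no rhs in [5,6])
  i=6: ✗ (lhs fails at k=6 before rhs at j=7)
  i=7: ✓ (rhs at j=7)
  i=8: ✓ (rhs at j=8)
  i=9: ✗ (lhs fails at k=9 before rhs at j=10)
  i=10: ✓ (rhs at j=10)
Positions where it holds: {0, 3, 4, 7, 8, 10} → 6.

6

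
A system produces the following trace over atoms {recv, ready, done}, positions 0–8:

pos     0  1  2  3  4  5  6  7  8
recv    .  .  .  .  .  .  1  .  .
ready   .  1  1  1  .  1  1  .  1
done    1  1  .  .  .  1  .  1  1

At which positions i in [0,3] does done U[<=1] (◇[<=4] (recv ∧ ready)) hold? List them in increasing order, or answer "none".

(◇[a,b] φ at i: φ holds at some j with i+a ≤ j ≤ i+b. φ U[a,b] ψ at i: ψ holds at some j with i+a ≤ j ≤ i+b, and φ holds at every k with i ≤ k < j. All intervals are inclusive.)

Evaluate at each i in [0,3]:
  i=0: ✗ (no rhs in [0,1])
  i=1: ✓ (rhs at j=2; lhs holds on [1,1])
  i=2: ✓ (rhs at j=2)
  i=3: ✓ (rhs at j=3)

1, 2, 3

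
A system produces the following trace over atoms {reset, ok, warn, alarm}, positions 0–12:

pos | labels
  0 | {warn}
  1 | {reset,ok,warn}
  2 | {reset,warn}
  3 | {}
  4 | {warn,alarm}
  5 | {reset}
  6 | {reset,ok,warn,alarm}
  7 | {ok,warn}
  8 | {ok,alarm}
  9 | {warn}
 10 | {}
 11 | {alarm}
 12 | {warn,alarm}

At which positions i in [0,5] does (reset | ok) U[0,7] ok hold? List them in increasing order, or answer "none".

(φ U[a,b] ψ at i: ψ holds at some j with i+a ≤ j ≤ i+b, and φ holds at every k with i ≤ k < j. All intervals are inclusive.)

Evaluate at each i in [0,5]:
  i=0: ✗ (lhs fails at k=0 before rhs at j=1)
  i=1: ✓ (rhs at j=1)
  i=2: ✗ (lhs fails at k=3 before rhs at j=6)
  i=3: ✗ (lhs fails at k=3 before rhs at j=6)
  i=4: ✗ (lhs fails at k=4 before rhs at j=6)
  i=5: ✓ (rhs at j=6; lhs holds on [5,5])

1, 5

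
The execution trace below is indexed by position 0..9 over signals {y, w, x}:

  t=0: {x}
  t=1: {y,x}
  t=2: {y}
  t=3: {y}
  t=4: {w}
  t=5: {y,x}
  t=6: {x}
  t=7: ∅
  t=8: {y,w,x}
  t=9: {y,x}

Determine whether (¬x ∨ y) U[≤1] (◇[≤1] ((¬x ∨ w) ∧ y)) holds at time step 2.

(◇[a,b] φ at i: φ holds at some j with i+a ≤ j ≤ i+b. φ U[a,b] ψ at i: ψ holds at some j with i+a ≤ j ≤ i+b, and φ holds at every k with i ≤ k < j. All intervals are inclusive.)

Need some j in [2,3] with ◇[≤1] ((¬x ∨ w) ∧ y), and (¬x ∨ y) at every k in [2,j-1].
  j=2: ◇[≤1] ((¬x ∨ w) ∧ y) holds; no prefix to check → satisfied.

Yes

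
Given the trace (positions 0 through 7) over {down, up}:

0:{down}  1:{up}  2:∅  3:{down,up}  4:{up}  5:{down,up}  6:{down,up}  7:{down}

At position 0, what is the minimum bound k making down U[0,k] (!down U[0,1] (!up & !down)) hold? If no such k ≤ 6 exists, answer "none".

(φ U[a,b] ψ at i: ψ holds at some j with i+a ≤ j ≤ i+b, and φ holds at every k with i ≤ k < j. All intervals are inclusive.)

1

Need earliest j ≥ 0 with (!down U[0,1] (!up & !down)), and down at every k in [0,j-1].
  j=0: rhs fails.
  j=1: rhs holds; lhs holds on [0,0]. k = 1.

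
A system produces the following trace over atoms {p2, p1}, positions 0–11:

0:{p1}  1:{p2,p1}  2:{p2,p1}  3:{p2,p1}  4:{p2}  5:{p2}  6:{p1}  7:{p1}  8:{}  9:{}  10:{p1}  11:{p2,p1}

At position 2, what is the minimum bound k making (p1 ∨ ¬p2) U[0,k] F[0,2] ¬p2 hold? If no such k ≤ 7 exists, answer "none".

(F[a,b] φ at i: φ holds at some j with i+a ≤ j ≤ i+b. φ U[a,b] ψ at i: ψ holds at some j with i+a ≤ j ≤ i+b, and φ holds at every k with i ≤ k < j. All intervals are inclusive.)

Need earliest j ≥ 2 with F[0,2] ¬p2, and (p1 ∨ ¬p2) at every k in [2,j-1].
  j=2: rhs fails.
  j=3: rhs fails.
  j=4: rhs holds; lhs holds on [2,3]. k = 2.

2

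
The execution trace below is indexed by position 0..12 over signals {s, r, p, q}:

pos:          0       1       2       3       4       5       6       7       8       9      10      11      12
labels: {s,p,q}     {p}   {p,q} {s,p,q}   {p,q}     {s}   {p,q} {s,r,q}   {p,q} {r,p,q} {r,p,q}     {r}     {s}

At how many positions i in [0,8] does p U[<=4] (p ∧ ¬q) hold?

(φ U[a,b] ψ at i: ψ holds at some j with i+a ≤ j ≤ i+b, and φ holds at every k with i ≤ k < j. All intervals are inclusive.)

Evaluate at each i in [0,8]:
  i=0: ✓ (rhs at j=1; lhs holds on [0,0])
  i=1: ✓ (rhs at j=1)
  i=2: ✗ (no rhs in [2,6])
  i=3: ✗ (no rhs in [3,7])
  i=4: ✗ (no rhs in [4,8])
  i=5: ✗ (no rhs in [5,9])
  i=6: ✗ (no rhs in [6,10])
  i=7: ✗ (no rhs in [7,11])
  i=8: ✗ (no rhs in [8,12])
Positions where it holds: {0, 1} → 2.

2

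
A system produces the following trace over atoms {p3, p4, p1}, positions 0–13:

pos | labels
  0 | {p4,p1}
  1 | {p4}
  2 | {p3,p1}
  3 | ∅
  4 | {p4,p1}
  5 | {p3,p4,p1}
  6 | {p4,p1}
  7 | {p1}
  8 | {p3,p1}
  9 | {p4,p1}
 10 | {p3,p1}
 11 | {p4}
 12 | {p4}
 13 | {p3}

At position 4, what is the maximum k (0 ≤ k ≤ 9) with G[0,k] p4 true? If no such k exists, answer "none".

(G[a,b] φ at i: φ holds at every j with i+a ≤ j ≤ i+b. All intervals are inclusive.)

2

p4 must hold from j=4 onward; find where it first fails.
  j=4: holds
  j=5: holds
  j=6: holds
  j=7: fails
Holds on [4,6], so largest k = 2.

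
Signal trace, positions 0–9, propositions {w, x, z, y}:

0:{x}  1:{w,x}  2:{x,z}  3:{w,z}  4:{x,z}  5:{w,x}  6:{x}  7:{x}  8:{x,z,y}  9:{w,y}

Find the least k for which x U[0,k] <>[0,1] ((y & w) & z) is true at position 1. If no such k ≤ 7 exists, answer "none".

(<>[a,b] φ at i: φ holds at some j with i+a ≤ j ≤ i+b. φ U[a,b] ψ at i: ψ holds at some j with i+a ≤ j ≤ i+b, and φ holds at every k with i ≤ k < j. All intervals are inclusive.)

none

Need earliest j ≥ 1 with <>[0,1] ((y & w) & z), and x at every k in [1,j-1].
  j=1: rhs fails.
  j=2: rhs fails.
  j=3: rhs fails.
  j=4: rhs fails.
  j=5: rhs fails.
  j=6: rhs fails.
  j=7: rhs fails.
  j=8: rhs fails.
No witness within the range → none.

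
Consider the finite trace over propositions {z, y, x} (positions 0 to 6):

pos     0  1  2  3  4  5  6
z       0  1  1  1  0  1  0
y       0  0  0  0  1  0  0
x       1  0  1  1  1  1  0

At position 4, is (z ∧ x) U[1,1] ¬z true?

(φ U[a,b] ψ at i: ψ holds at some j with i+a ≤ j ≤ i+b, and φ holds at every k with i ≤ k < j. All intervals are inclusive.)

Need some j in [5,5] with ¬z, and (z ∧ x) at every k in [4,j-1].
  j=5: ¬z false.
No j in the window works → until fails.

False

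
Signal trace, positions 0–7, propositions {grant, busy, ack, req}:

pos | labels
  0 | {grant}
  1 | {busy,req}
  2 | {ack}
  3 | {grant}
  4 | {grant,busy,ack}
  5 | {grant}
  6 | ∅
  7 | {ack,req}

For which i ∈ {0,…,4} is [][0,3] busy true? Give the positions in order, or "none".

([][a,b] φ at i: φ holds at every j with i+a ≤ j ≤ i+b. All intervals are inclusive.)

Evaluate at each i in [0,4]:
  i=0: ✗ (fails at j=0)
  i=1: ✗ (fails at j=2)
  i=2: ✗ (fails at j=2)
  i=3: ✗ (fails at j=3)
  i=4: ✗ (fails at j=5)

none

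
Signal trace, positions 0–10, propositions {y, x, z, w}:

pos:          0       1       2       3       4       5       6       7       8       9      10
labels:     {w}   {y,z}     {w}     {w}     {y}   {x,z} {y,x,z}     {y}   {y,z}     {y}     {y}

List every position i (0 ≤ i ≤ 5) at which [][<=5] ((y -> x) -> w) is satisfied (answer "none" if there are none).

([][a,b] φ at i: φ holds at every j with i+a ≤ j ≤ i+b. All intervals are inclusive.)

Evaluate at each i in [0,5]:
  i=0: ✗ (fails at j=5)
  i=1: ✗ (fails at j=5)
  i=2: ✗ (fails at j=5)
  i=3: ✗ (fails at j=5)
  i=4: ✗ (fails at j=5)
  i=5: ✗ (fails at j=5)

none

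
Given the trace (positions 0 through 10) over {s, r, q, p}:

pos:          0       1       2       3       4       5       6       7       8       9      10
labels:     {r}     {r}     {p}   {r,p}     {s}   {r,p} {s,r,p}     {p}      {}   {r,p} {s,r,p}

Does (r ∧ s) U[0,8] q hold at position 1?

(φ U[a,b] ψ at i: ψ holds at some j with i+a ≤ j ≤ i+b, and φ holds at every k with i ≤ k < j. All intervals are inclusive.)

Need some j in [1,9] with q, and (r ∧ s) at every k in [1,j-1].
  j=1: q false.
  j=2: q false.
  j=3: q false.
  j=4: q false.
  j=5: q false.
  j=6: q false.
  j=7: q false.
  j=8: q false.
  j=9: q false.
No j in the window works → until fails.

Does not hold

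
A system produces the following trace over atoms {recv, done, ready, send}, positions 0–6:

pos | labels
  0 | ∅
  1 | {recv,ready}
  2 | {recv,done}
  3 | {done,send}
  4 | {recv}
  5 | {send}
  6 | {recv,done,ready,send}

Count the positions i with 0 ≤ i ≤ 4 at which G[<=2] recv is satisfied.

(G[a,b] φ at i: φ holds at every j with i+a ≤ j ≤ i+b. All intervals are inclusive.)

Evaluate at each i in [0,4]:
  i=0: ✗ (fails at j=0)
  i=1: ✗ (fails at j=3)
  i=2: ✗ (fails at j=3)
  i=3: ✗ (fails at j=3)
  i=4: ✗ (fails at j=5)
Positions where it holds: {} → 0.

0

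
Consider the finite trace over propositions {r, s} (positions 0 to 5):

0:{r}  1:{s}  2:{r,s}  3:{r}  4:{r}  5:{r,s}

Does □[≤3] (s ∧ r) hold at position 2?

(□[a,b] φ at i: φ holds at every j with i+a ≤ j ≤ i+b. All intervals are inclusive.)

Check (s ∧ r) at every j in [2,5]:
  j=2: true
  j=3: false
  j=4: false
  j=5: true
Fails at j=3 → formula fails.

Does not hold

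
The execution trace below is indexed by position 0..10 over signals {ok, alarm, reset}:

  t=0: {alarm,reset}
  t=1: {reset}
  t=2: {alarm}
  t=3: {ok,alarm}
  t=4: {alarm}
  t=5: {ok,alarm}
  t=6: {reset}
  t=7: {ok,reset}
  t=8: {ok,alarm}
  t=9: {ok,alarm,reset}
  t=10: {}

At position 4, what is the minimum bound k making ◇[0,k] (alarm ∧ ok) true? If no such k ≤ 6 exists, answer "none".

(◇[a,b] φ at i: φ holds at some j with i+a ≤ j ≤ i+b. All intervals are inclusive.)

1

Scan j = 4,5,… for (alarm ∧ ok):
  j=4: fails
  j=5: holds
First hit at j=5, so smallest k = 5-4 = 1.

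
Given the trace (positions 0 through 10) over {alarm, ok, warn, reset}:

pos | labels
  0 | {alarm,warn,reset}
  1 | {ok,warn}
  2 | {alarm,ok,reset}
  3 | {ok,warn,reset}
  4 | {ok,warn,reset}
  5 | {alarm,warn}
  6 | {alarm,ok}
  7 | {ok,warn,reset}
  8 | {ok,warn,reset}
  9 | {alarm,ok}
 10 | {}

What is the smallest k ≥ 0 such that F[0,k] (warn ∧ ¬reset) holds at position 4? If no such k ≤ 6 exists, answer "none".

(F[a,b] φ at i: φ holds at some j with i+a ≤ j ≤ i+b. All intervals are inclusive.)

Scan j = 4,5,… for (warn ∧ ¬reset):
  j=4: fails
  j=5: holds
First hit at j=5, so smallest k = 5-4 = 1.

1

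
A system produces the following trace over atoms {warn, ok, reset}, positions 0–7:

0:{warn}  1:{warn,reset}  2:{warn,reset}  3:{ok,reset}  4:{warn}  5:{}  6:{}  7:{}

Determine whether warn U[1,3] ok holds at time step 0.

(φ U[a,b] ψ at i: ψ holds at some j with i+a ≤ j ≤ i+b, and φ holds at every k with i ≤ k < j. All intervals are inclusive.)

Yes

Need some j in [1,3] with ok, and warn at every k in [0,j-1].
  j=1: ok false.
  j=2: ok false.
  j=3: ok holds; warn holds at every k in [0,2] → satisfied.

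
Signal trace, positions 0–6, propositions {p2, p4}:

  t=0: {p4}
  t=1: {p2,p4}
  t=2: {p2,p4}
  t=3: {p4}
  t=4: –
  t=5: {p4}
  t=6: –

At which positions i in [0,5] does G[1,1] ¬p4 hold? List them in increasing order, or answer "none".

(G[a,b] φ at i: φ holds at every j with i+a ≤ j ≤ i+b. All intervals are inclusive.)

3, 5

Evaluate at each i in [0,5]:
  i=0: ✗ (fails at j=1)
  i=1: ✗ (fails at j=2)
  i=2: ✗ (fails at j=3)
  i=3: ✓ (all of [4,4])
  i=4: ✗ (fails at j=5)
  i=5: ✓ (all of [6,6])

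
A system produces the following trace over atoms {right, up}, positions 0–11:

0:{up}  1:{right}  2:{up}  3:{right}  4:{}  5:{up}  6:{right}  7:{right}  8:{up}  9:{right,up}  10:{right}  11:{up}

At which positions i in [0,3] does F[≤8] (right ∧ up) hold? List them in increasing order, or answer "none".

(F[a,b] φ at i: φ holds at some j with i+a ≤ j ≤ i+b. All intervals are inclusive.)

Evaluate at each i in [0,3]:
  i=0: ✗ (none in [0,8])
  i=1: ✓ (witness j=9)
  i=2: ✓ (witness j=9)
  i=3: ✓ (witness j=9)

1, 2, 3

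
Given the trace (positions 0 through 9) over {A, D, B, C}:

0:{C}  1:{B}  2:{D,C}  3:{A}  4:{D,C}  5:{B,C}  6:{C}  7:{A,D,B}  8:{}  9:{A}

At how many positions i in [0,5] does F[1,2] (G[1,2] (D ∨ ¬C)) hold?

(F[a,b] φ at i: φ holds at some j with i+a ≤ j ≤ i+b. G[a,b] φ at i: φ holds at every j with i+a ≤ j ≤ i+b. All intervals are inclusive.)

Evaluate at each i in [0,5]:
  i=0: ✓ (witness j=1)
  i=1: ✓ (witness j=2)
  i=2: ✗ (none in [3,4])
  i=3: ✗ (none in [4,5])
  i=4: ✓ (witness j=6)
  i=5: ✓ (witness j=6)
Positions where it holds: {0, 1, 4, 5} → 4.

4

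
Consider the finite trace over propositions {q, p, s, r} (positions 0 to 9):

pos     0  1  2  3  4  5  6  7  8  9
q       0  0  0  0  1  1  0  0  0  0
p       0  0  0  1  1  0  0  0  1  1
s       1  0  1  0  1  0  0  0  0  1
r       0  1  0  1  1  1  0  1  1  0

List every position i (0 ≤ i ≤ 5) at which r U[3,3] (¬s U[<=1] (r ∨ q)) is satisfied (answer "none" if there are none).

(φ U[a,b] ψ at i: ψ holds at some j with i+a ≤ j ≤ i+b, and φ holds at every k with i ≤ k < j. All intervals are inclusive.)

Evaluate at each i in [0,5]:
  i=0: ✗ (lhs fails at k=0 before rhs at j=3)
  i=1: ✗ (lhs fails at k=2 before rhs at j=4)
  i=2: ✗ (lhs fails at k=2 before rhs at j=5)
  i=3: ✓ (rhs at j=6; lhs holds on [3,5])
  i=4: ✗ (lhs fails at k=6 before rhs at j=7)
  i=5: ✗ (lhs fails at k=6 before rhs at j=8)

3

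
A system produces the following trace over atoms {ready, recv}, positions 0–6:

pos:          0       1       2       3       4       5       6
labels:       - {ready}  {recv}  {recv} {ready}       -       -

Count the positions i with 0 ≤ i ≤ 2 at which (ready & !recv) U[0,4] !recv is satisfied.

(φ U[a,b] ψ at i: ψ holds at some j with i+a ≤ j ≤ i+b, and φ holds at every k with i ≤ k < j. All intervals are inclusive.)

Evaluate at each i in [0,2]:
  i=0: ✓ (rhs at j=0)
  i=1: ✓ (rhs at j=1)
  i=2: ✗ (lhs fails at k=2 before rhs at j=4)
Positions where it holds: {0, 1} → 2.

2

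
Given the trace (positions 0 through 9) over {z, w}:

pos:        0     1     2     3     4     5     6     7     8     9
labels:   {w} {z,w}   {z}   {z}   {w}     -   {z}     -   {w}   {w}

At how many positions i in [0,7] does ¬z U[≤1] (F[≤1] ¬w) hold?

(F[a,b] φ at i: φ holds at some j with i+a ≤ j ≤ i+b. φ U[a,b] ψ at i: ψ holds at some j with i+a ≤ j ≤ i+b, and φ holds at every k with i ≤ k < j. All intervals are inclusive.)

8

Evaluate at each i in [0,7]:
  i=0: ✓ (rhs at j=1; lhs holds on [0,0])
  i=1: ✓ (rhs at j=1)
  i=2: ✓ (rhs at j=2)
  i=3: ✓ (rhs at j=3)
  i=4: ✓ (rhs at j=4)
  i=5: ✓ (rhs at j=5)
  i=6: ✓ (rhs at j=6)
  i=7: ✓ (rhs at j=7)
Positions where it holds: {0, 1, 2, 3, 4, 5, 6, 7} → 8.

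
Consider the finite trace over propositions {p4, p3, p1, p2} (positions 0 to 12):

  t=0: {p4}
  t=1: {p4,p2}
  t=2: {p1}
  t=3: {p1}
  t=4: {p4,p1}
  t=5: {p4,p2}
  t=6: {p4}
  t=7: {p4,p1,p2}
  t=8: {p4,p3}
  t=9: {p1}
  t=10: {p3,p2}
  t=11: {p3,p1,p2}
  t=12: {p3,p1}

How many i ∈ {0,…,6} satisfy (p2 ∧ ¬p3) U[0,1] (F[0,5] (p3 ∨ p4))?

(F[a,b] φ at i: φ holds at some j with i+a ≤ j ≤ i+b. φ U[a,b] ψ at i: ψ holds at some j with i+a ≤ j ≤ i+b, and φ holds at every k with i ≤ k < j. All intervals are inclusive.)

Evaluate at each i in [0,6]:
  i=0: ✓ (rhs at j=0)
  i=1: ✓ (rhs at j=1)
  i=2: ✓ (rhs at j=2)
  i=3: ✓ (rhs at j=3)
  i=4: ✓ (rhs at j=4)
  i=5: ✓ (rhs at j=5)
  i=6: ✓ (rhs at j=6)
Positions where it holds: {0, 1, 2, 3, 4, 5, 6} → 7.

7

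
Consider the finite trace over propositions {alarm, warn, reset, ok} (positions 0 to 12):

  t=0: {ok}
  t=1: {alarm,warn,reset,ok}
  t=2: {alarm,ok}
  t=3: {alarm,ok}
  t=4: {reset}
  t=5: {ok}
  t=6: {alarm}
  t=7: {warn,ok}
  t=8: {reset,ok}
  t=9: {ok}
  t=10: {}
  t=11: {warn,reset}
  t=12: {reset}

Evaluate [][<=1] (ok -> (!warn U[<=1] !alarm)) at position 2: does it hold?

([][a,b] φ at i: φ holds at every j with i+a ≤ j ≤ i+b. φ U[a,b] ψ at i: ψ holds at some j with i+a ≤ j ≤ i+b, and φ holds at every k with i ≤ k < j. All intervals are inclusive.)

False

Check (ok -> (!warn U[<=1] !alarm)) at every j in [2,3]:
  j=2: antecedent true; consequent fails → ✗
  j=3: antecedent true; consequent holds → ✓
Fails at j=2 → formula fails.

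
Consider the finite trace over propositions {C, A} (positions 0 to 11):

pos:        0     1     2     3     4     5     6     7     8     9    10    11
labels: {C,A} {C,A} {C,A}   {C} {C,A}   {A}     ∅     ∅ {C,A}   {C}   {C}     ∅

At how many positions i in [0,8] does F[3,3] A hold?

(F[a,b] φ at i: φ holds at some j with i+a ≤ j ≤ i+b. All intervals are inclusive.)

3

Evaluate at each i in [0,8]:
  i=0: ✗ (none in [3,3])
  i=1: ✓ (witness j=4)
  i=2: ✓ (witness j=5)
  i=3: ✗ (none in [6,6])
  i=4: ✗ (none in [7,7])
  i=5: ✓ (witness j=8)
  i=6: ✗ (none in [9,9])
  i=7: ✗ (none in [10,10])
  i=8: ✗ (none in [11,11])
Positions where it holds: {1, 2, 5} → 3.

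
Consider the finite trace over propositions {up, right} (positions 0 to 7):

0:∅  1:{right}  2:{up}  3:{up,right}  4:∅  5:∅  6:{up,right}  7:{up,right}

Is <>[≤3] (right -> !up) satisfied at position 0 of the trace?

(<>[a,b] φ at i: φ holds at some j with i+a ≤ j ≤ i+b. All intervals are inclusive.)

Yes

Check (right -> !up) at each j in [0,3]:
  j=0: true
  j=1: true
  j=2: true
  j=3: false
Found at j=0 → formula holds.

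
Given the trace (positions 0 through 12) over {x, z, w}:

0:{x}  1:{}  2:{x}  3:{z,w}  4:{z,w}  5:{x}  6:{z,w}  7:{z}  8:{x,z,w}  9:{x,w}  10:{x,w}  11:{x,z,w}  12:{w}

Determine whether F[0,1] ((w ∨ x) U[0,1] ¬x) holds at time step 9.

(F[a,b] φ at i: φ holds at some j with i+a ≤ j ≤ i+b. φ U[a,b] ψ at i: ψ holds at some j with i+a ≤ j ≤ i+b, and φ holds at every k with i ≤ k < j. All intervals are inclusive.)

Does not hold

Check ((w ∨ x) U[0,1] ¬x) at each j in [9,10]:
  j=9: fails
  j=10: fails
No position in the window satisfies it → formula fails.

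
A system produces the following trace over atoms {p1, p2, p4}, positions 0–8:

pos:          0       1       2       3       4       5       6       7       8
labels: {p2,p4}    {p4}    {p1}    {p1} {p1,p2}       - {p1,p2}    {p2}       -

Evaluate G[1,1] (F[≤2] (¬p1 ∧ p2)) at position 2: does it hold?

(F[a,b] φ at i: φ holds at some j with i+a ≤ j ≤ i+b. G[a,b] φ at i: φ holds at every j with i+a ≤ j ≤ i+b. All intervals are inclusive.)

Check F[≤2] (¬p1 ∧ p2) at every j in [3,3]:
  j=3: fails (none in [3,5])
Fails at j=3 → formula fails.

No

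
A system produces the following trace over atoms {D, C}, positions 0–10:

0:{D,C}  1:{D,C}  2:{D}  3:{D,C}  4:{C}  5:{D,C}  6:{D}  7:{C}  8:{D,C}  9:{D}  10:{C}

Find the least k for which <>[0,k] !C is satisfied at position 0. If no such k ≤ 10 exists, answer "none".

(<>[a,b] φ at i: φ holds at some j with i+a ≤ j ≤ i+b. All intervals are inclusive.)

2

Scan j = 0,1,… for !C:
  j=0: fails
  j=1: fails
  j=2: holds
First hit at j=2, so smallest k = 2-0 = 2.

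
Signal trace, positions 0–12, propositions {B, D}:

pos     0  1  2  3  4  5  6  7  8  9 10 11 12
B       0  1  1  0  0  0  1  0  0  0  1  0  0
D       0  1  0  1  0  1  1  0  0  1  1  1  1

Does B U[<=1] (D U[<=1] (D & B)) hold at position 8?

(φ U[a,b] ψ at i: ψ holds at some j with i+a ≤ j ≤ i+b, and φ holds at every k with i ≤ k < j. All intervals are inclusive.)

Need some j in [8,9] with (D U[<=1] (D & B)), and B at every k in [8,j-1].
  j=8: (D U[<=1] (D & B)) — fails.
  j=9: (D U[<=1] (D & B)) holds, but B fails at k=8 → not this j.
No j in the window works → until fails.

False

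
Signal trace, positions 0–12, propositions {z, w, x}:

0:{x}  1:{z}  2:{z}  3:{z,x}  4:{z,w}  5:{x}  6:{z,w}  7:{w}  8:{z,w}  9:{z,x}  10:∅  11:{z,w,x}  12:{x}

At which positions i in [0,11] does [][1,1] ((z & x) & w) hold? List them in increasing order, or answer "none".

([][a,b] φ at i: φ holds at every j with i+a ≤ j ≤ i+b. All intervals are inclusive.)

Evaluate at each i in [0,11]:
  i=0: ✗ (fails at j=1)
  i=1: ✗ (fails at j=2)
  i=2: ✗ (fails at j=3)
  i=3: ✗ (fails at j=4)
  i=4: ✗ (fails at j=5)
  i=5: ✗ (fails at j=6)
  i=6: ✗ (fails at j=7)
  i=7: ✗ (fails at j=8)
  i=8: ✗ (fails at j=9)
  i=9: ✗ (fails at j=10)
  i=10: ✓ (all of [11,11])
  i=11: ✗ (fails at j=12)

10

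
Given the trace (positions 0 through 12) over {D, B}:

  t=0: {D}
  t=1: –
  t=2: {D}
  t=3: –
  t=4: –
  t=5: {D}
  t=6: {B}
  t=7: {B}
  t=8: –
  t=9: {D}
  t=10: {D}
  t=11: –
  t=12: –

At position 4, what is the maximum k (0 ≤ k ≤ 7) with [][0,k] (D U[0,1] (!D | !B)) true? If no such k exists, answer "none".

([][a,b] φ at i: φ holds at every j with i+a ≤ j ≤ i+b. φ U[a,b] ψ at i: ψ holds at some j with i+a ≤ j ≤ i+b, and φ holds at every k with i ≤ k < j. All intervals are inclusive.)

7

(D U[0,1] (!D | !B)) must hold from j=4 onward; find where it first fails.
  j=4: holds
  j=5: holds
  j=6: holds
  j=7: holds
  j=8: holds
  j=9: holds
  j=10: holds
  j=11: holds
Holds through j=11; largest k = 7.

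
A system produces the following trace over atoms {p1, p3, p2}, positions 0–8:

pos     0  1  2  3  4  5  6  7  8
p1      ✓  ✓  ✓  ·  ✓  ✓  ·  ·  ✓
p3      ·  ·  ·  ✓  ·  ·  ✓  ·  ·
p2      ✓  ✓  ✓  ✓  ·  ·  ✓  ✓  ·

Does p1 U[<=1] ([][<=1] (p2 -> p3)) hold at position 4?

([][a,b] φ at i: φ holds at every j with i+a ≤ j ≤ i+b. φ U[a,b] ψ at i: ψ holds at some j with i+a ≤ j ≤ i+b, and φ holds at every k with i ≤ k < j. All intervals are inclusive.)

Holds

Need some j in [4,5] with [][<=1] (p2 -> p3), and p1 at every k in [4,j-1].
  j=4: [][<=1] (p2 -> p3) holds; no prefix to check → satisfied.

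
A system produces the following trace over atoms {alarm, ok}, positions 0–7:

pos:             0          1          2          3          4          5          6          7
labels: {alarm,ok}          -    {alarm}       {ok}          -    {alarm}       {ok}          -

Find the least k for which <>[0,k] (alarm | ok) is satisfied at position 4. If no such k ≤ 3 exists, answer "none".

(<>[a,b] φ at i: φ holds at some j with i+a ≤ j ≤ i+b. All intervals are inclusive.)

Scan j = 4,5,… for (alarm | ok):
  j=4: fails
  j=5: holds
First hit at j=5, so smallest k = 5-4 = 1.

1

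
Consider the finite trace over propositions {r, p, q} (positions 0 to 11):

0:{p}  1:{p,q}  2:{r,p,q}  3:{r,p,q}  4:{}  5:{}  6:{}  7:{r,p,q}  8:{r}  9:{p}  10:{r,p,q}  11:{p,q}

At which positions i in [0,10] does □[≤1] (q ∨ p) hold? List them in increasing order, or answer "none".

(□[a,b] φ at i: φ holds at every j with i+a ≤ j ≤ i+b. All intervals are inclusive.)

0, 1, 2, 9, 10

Evaluate at each i in [0,10]:
  i=0: ✓ (all of [0,1])
  i=1: ✓ (all of [1,2])
  i=2: ✓ (all of [2,3])
  i=3: ✗ (fails at j=4)
  i=4: ✗ (fails at j=4)
  i=5: ✗ (fails at j=5)
  i=6: ✗ (fails at j=6)
  i=7: ✗ (fails at j=8)
  i=8: ✗ (fails at j=8)
  i=9: ✓ (all of [9,10])
  i=10: ✓ (all of [10,11])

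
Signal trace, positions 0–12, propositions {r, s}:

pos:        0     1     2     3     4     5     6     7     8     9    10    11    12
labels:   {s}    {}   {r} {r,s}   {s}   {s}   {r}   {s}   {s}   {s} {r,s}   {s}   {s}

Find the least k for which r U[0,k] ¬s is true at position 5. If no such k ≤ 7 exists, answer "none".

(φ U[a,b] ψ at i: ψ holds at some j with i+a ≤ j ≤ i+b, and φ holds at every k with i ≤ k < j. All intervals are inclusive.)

Need earliest j ≥ 5 with ¬s, and r at every k in [5,j-1].
  j=5: rhs fails.
  j=6: rhs holds but lhs fails at k=5.
  j=7: rhs fails.
  j=8: rhs fails.
  j=9: rhs fails.
  j=10: rhs fails.
  j=11: rhs fails.
  j=12: rhs fails.
No witness within the range → none.

none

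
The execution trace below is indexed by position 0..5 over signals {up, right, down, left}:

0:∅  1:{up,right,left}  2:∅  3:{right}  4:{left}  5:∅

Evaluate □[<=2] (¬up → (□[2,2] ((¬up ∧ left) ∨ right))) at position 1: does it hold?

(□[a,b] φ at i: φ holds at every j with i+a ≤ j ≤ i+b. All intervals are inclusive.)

Does not hold

Check (¬up → (□[2,2] ((¬up ∧ left) ∨ right))) at every j in [1,3]:
  j=1: antecedent false → ✓
  j=2: antecedent true; consequent holds on [4,4] → ✓
  j=3: antecedent true; consequent fails at 5 → ✗
Fails at j=3 → formula fails.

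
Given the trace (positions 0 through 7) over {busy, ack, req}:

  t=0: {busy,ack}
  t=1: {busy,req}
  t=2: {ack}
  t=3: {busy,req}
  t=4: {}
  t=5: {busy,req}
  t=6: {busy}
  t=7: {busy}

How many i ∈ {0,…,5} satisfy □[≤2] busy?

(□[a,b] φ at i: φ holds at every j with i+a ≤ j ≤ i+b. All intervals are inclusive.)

Evaluate at each i in [0,5]:
  i=0: ✗ (fails at j=2)
  i=1: ✗ (fails at j=2)
  i=2: ✗ (fails at j=2)
  i=3: ✗ (fails at j=4)
  i=4: ✗ (fails at j=4)
  i=5: ✓ (all of [5,7])
Positions where it holds: {5} → 1.

1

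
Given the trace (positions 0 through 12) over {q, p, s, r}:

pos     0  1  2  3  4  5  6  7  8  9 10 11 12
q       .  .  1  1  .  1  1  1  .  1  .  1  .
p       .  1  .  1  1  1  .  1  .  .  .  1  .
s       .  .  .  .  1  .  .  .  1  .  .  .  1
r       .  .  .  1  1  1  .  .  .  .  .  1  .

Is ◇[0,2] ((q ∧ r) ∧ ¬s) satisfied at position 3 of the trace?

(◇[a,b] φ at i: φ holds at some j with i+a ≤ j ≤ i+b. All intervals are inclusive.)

Holds

Check ((q ∧ r) ∧ ¬s) at each j in [3,5]:
  j=3: true
  j=4: false
  j=5: true
Found at j=3 → formula holds.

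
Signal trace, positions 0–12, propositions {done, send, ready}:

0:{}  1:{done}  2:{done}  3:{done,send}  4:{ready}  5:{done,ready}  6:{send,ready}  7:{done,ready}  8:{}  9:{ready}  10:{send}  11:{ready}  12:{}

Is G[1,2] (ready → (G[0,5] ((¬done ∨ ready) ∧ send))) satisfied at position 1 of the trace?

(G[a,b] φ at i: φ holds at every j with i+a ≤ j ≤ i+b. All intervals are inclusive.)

True

Check (ready → (G[0,5] ((¬done ∨ ready) ∧ send))) at every j in [2,3]:
  j=2: antecedent false → ✓
  j=3: antecedent false → ✓
All positions satisfy it → formula holds.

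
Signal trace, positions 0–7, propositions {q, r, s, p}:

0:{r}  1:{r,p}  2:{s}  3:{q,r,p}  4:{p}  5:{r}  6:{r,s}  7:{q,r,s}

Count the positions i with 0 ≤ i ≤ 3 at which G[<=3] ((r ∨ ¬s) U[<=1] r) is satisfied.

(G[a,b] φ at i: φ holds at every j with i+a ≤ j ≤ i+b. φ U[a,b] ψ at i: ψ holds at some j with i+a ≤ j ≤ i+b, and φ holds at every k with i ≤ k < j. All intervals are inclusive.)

Evaluate at each i in [0,3]:
  i=0: ✗ (fails at j=2)
  i=1: ✗ (fails at j=2)
  i=2: ✗ (fails at j=2)
  i=3: ✓ (all of [3,6])
Positions where it holds: {3} → 1.

1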